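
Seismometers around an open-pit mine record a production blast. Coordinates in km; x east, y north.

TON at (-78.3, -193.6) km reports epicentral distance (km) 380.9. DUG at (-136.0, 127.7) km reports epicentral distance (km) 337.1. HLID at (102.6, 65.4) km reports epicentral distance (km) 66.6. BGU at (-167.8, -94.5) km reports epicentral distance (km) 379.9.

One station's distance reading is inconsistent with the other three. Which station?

Solve using three stations at a time. Using TON, HLID, BGU (subtract circle equations pairwise → linear system) gives (x, y) ≈ (153.0, 109.1).
Distances from that point to each station vs reported:
  TON: calculated 380.9 vs reported 380.9 → residual 0.0 km
  DUG: calculated 289.6 vs reported 337.1 → residual 47.5 km
  HLID: calculated 66.7 vs reported 66.6 → residual 0.1 km
  BGU: calculated 379.9 vs reported 379.9 → residual 0.0 km
TON, HLID, BGU are mutually consistent (residuals ≈ 0); DUG is off by 47.5 km.

DUG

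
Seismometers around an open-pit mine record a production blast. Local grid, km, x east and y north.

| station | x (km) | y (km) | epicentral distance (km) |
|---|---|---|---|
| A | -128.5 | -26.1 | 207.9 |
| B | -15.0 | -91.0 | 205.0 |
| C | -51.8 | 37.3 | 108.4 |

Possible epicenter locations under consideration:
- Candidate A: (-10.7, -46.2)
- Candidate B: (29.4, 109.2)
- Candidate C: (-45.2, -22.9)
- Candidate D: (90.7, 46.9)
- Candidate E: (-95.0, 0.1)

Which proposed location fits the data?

Candidate B

For each candidate, compare |candidate − station| to the reported distance:
Candidate A: residuals A 88.4, B 160.0, C 15.3 → max 160.0 km
Candidate B: residuals A 0.0, B 0.1, C 0.1 → max 0.1 km
Candidate C: residuals A 124.5, B 130.5, C 47.8 → max 130.5 km
Candidate D: residuals A 23.1, B 31.3, C 34.4 → max 34.4 km
Candidate E: residuals A 165.4, B 83.8, C 51.4 → max 165.4 km
Only Candidate B has all residuals ≈ 0.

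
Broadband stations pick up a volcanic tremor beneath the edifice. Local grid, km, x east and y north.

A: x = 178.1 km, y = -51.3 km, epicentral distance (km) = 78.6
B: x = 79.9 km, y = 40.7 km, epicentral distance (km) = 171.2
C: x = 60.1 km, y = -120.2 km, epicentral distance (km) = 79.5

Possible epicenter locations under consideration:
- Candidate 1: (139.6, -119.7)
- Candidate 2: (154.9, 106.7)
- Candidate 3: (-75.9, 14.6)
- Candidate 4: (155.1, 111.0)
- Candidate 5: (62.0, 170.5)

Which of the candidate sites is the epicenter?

Candidate 1

For each candidate, compare |candidate − station| to the reported distance:
Candidate 1: residuals A 0.1, B 0.1, C 0.0 → max 0.1 km
Candidate 2: residuals A 81.1, B 71.3, C 166.4 → max 166.4 km
Candidate 3: residuals A 183.8, B 13.2, C 112.0 → max 183.8 km
Candidate 4: residuals A 85.3, B 68.3, C 170.5 → max 170.5 km
Candidate 5: residuals A 171.7, B 40.2, C 211.2 → max 211.2 km
Only Candidate 1 has all residuals ≈ 0.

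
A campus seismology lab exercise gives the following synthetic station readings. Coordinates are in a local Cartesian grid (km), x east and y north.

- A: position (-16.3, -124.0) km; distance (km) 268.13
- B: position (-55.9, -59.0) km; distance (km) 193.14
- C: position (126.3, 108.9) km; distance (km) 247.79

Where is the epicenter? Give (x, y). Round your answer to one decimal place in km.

Circle about each station: (x + 16.3)² + (y + 124.0)² = 268.13²; (x + 55.9)² + (y + 59.0)² = 193.14²; (x − 126.3)² + (y − 108.9)² = 247.79².
Subtracting the A equation from the B and C equations removes the quadratic terms:
-79.2 x + 130.0 y = 25554.76
285.2 x + 465.8 y = 22663.02
Solving the 2×2 system: x ≈ -121.1, y ≈ 122.8 km.

-121.1 km east, 122.8 km north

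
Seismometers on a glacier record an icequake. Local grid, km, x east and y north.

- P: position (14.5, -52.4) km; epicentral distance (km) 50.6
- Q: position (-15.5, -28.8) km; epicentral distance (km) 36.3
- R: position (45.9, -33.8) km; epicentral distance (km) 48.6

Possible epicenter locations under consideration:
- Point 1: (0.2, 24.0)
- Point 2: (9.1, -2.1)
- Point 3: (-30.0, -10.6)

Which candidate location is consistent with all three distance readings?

For each candidate, compare |candidate − station| to the reported distance:
Point 1: residuals P 27.1, Q 18.8, R 25.1 → max 27.1 km
Point 2: residuals P 0.0, Q 0.0, R 0.0 → max 0.0 km
Point 3: residuals P 10.5, Q 13.0, R 30.8 → max 30.8 km
Only Point 2 has all residuals ≈ 0.

Point 2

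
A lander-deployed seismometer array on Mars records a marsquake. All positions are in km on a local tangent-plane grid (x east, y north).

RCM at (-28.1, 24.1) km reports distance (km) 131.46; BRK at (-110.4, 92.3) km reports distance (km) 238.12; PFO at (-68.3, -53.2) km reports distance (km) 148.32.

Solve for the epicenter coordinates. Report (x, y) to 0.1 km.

80.0 km east, -50.7 km north

Circle about each station: (x + 28.1)² + (y − 24.1)² = 131.46²; (x + 110.4)² + (y − 92.3)² = 238.12²; (x + 68.3)² + (y + 53.2)² = 148.32².
Subtracting the RCM equation from the BRK and PFO equations removes the quadratic terms:
-164.6 x + 136.4 y = -20082.37
-80.4 x − 154.6 y = 1407.62
Solving the 2×2 system: x ≈ 80.0, y ≈ -50.7 km.
Check against RCM (with the unrounded x, y): √((x + 28.1)²+(y − 24.1)²) = 131.45 ≈ 131.46 km. ✓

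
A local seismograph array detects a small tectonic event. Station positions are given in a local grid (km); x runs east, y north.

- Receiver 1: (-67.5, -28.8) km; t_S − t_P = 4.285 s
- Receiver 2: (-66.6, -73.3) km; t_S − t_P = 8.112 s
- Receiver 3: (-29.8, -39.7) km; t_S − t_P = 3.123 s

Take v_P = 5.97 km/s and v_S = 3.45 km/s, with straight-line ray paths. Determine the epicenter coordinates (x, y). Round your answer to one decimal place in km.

-35.4 km east, -14.8 km north

Distance from S−P lag: d = Δt · v_P v_S / (v_P − v_S) = Δt · (5.97·3.45)/(5.97−3.45) ≈ 8.1732·Δt.
So d_Receiver 1 = 35.02, d_Receiver 2 = 66.30, d_Receiver 3 = 25.52 km.
Circle about each station: (x + 67.5)² + (y + 28.8)² = 35.02²; (x + 66.6)² + (y + 73.3)² = 66.30²; (x + 29.8)² + (y + 39.7)² = 25.52².
Subtracting the Receiver 1 equation from the Receiver 2 and Receiver 3 equations removes the quadratic terms:
1.8 x − 89.0 y = 1253.47
75.4 x − 21.8 y = -2346.43
Solving the 2×2 system: x ≈ -35.4, y ≈ -14.8 km.
Check against Receiver 1 (with the unrounded x, y): √((x + 67.5)²+(y + 28.8)²) = 35.02 ≈ 35.02 km. ✓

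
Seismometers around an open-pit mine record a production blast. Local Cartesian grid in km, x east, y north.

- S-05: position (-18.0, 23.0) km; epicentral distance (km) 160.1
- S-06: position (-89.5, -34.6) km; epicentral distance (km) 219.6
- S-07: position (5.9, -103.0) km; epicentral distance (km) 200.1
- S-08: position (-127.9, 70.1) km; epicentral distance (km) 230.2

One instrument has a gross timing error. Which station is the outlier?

Solve using three stations at a time. Using S-06, S-07, S-08 (subtract circle equations pairwise → linear system) gives (x, y) ≈ (102.3, 72.4).
Distances from that point to each station vs reported:
  S-05: calculated 130.0 vs reported 160.1 → residual 30.1 km
  S-06: calculated 219.6 vs reported 219.6 → residual 0.0 km
  S-07: calculated 200.1 vs reported 200.1 → residual 0.0 km
  S-08: calculated 230.2 vs reported 230.2 → residual 0.0 km
S-06, S-07, S-08 are mutually consistent (residuals ≈ 0); S-05 is off by 30.1 km.

S-05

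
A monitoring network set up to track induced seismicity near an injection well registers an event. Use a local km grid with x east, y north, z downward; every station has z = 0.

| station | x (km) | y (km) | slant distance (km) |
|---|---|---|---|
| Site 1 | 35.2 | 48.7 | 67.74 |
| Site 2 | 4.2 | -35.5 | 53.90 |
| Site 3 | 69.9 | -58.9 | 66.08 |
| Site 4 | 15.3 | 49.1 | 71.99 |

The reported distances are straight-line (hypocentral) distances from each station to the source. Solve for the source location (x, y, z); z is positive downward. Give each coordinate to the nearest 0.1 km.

(39.0, -10.5, 32.7)

Each station gives a sphere (x−x_i)² + (y−y_i)² + z² = d_i² (stations at z=0).
Subtracting the Site 1 sphere from Site 2 and Site 3: z² cancels, leaving linear equations in x and y:
-62.0 x − 168.4 y = -649.34
69.4 x − 215.2 y = 4966.63
Solving: x ≈ 38.999, y ≈ -10.502 km (keep extra digits for the depth step; rounded: 39.0, -10.5).
Then from the Site 1 sphere: z² = 67.74² − (x − 35.2)² − (y − 48.7)² with x = 38.999, y = -10.502, so z ≈ 32.702 ≈ 32.7 km.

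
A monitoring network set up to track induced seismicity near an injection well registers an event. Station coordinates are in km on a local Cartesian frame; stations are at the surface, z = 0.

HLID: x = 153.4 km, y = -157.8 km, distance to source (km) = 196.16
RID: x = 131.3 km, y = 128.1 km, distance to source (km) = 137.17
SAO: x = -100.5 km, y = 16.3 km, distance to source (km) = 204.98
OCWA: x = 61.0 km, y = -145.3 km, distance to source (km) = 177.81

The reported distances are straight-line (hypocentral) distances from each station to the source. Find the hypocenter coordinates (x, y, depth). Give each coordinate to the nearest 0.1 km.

Each station gives a sphere (x−x_i)² + (y−y_i)² + z² = d_i² (stations at z=0).
Subtracting the HLID sphere from RID and SAO: z² cancels, leaving linear equations in x and y:
-44.2 x + 571.8 y = 4880.04
-507.8 x + 348.2 y = -41604.51
Solving: x ≈ 92.696, y ≈ 15.700 km (keep extra digits for the depth step; rounded: 92.7, 15.7).
Then from the HLID sphere: z² = 196.16² − (x − 153.4)² − (y + 157.8)² with x = 92.696, y = 15.700, so z ≈ 68.495 ≈ 68.5 km.

x ≈ 92.7 km, y ≈ 15.7 km, depth ≈ 68.5 km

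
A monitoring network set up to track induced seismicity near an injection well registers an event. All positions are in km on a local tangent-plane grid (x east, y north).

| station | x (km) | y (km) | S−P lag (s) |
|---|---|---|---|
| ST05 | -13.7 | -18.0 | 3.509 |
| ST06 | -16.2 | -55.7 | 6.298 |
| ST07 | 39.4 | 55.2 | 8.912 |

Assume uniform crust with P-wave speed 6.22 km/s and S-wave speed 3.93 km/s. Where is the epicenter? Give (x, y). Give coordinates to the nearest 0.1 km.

x ≈ -42.2 km, y ≈ 6.3 km

Distance from S−P lag: d = Δt · v_P v_S / (v_P − v_S) = Δt · (6.22·3.93)/(6.22−3.93) ≈ 10.6745·Δt.
So d_ST05 = 37.46, d_ST06 = 67.23, d_ST07 = 95.13 km.
Circle about each station: (x + 13.7)² + (y + 18.0)² = 37.46²; (x + 16.2)² + (y + 55.7)² = 67.23²; (x − 39.4)² + (y − 55.2)² = 95.13².
Subtracting the ST05 equation from the ST06 and ST07 equations removes the quadratic terms:
-5.0 x − 75.4 y = -263.38
106.2 x + 146.4 y = -3558.76
Solving the 2×2 system: x ≈ -42.2, y ≈ 6.3 km.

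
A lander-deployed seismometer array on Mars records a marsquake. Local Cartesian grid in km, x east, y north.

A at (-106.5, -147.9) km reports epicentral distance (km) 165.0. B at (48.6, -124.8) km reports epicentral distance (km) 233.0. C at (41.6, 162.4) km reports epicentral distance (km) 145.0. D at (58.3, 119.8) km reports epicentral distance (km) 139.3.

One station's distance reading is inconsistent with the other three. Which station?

A

Solve using three stations at a time. Using B, C, D (subtract circle equations pairwise → linear system) gives (x, y) ≈ (-73.1, 73.8).
Distances from that point to each station vs reported:
  A: calculated 224.2 vs reported 165.0 → residual 59.2 km
  B: calculated 233.0 vs reported 233.0 → residual 0.0 km
  C: calculated 144.9 vs reported 145.0 → residual 0.1 km
  D: calculated 139.2 vs reported 139.3 → residual 0.1 km
B, C, D are mutually consistent (residuals ≈ 0); A is off by 59.2 km.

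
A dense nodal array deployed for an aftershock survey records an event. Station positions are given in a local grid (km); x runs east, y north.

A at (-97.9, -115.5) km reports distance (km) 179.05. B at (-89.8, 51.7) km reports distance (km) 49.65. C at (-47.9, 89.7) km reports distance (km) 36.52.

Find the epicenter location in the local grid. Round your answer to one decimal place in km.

Circle about each station: (x + 97.9)² + (y + 115.5)² = 179.05²; (x + 89.8)² + (y − 51.7)² = 49.65²; (x + 47.9)² + (y − 89.7)² = 36.52².
Subtracting pairs of circle equations eliminates x²+y² and gives linear equations (the radical axes):
16.2 x + 334.4 y = 17406.05
100.0 x + 410.4 y = 18141.03
Solving the 2×2 system: x ≈ -40.2, y ≈ 54.0 km.

x ≈ -40.2 km, y ≈ 54.0 km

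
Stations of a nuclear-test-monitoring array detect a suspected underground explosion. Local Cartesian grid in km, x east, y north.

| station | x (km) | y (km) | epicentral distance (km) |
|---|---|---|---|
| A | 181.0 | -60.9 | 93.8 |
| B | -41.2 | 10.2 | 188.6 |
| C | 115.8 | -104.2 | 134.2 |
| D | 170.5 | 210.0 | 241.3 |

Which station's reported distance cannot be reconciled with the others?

D

Solve using three stations at a time. Using A, B, C (subtract circle equations pairwise → linear system) gives (x, y) ≈ (146.7, 26.4).
Distances from that point to each station vs reported:
  A: calculated 93.8 vs reported 93.8 → residual 0.0 km
  B: calculated 188.6 vs reported 188.6 → residual 0.0 km
  C: calculated 134.2 vs reported 134.2 → residual 0.0 km
  D: calculated 185.2 vs reported 241.3 → residual 56.1 km
A, B, C are mutually consistent (residuals ≈ 0); D is off by 56.1 km.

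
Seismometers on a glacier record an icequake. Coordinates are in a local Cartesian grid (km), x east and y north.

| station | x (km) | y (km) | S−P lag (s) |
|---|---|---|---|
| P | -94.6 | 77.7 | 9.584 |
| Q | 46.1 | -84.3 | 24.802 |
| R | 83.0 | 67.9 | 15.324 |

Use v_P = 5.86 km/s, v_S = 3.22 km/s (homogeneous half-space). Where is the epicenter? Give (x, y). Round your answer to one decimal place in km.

(-26.1, 77.6)

Distance from S−P lag: d = Δt · v_P v_S / (v_P − v_S) = Δt · (5.86·3.22)/(5.86−3.22) ≈ 7.1474·Δt.
So d_P = 68.50, d_Q = 177.27, d_R = 109.53 km.
Circle about each station: (x + 94.6)² + (y − 77.7)² = 68.50²; (x − 46.1)² + (y + 84.3)² = 177.27²; (x − 83.0)² + (y − 67.9)² = 109.53².
Subtracting the P equation from the Q and R equations removes the quadratic terms:
281.4 x − 324.0 y = -32487.15
355.2 x − 19.6 y = -10791.61
Solving the 2×2 system: x ≈ -26.1, y ≈ 77.6 km.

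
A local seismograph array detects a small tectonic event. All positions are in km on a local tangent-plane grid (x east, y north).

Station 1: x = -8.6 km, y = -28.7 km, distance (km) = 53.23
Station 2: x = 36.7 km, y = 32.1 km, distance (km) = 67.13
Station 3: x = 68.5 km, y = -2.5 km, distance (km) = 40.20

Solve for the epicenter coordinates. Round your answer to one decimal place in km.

Circle about each station: (x + 8.6)² + (y + 28.7)² = 53.23²; (x − 36.7)² + (y − 32.1)² = 67.13²; (x − 68.5)² + (y + 2.5)² = 40.20².
Subtracting the Station 1 equation from the Station 2 and Station 3 equations removes the quadratic terms:
90.6 x + 121.6 y = -193.35
154.2 x + 52.4 y = 5018.24
Solving the 2×2 system: x ≈ 44.3, y ≈ -34.6 km.

(44.3, -34.6)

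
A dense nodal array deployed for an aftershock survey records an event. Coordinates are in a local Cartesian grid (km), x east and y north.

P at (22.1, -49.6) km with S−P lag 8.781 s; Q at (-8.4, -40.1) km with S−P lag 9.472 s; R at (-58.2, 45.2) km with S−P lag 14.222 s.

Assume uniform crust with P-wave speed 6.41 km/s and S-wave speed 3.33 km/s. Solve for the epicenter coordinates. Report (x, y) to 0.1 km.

(33.9, 10.1)

Distance from S−P lag: d = Δt · v_P v_S / (v_P − v_S) = Δt · (6.41·3.33)/(6.41−3.33) ≈ 6.9303·Δt.
So d_P = 60.85, d_Q = 65.64, d_R = 98.56 km.
Circle about each station: (x − 22.1)² + (y + 49.6)² = 60.85²; (x + 8.4)² + (y + 40.1)² = 65.64²; (x + 58.2)² + (y − 45.2)² = 98.56².
Subtracting the P equation from the Q and R equations removes the quadratic terms:
-61.0 x + 19.0 y = -1875.89
-160.6 x + 189.6 y = -3529.64
Solving the 2×2 system: x ≈ 33.9, y ≈ 10.1 km.
Check against P (with the unrounded x, y): √((x − 22.1)²+(y + 49.6)²) = 60.85 ≈ 60.85 km. ✓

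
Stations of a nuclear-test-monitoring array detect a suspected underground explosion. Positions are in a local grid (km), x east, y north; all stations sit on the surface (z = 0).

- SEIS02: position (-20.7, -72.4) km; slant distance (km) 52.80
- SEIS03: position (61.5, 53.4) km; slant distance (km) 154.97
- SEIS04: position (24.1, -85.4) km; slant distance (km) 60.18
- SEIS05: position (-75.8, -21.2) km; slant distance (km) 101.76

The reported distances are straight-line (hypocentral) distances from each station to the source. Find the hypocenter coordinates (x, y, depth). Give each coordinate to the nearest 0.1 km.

x ≈ -6.8 km, y ≈ -76.1 km, depth ≈ 50.8 km

Each station gives a sphere (x−x_i)² + (y−y_i)² + z² = d_i² (stations at z=0).
Subtracting the SEIS02 sphere from SEIS03 and SEIS04: z² cancels, leaving linear equations in x and y:
164.4 x + 251.6 y = -20264.30
89.6 x − 26.0 y = 1369.93
Solving: x ≈ -6.794, y ≈ -76.102 km (keep extra digits for the depth step; rounded: -6.8, -76.1).
Then from the SEIS02 sphere: z² = 52.80² − (x + 20.7)² − (y + 72.4)² with x = -6.794, y = -76.102, so z ≈ 50.801 ≈ 50.8 km.
Check against SEIS05 (with the unrounded solution): distance 101.77 ≈ 101.76 km. ✓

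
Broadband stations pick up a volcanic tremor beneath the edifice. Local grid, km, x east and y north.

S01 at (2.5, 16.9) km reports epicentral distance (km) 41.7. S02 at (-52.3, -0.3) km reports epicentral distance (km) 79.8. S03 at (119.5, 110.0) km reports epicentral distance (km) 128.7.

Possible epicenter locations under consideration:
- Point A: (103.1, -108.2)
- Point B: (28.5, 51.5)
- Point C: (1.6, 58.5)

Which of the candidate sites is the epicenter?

Point C

For each candidate, compare |candidate − station| to the reported distance:
Point A: residuals S01 118.8, S02 109.4, S03 90.1 → max 118.8 km
Point B: residuals S01 1.6, S02 16.2, S03 20.5 → max 20.5 km
Point C: residuals S01 0.1, S02 0.0, S03 0.0 → max 0.1 km
Only Point C has all residuals ≈ 0.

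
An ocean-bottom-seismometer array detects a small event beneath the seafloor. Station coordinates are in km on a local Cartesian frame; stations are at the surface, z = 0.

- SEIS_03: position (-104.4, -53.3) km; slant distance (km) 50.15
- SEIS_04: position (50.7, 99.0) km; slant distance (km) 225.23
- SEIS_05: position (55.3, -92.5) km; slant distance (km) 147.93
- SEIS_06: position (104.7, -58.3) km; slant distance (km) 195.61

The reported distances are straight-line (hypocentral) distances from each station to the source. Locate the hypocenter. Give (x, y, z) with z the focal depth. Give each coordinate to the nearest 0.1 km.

x ≈ -85.8 km, y ≈ -75.4 km, depth ≈ 41.0 km

Each station gives a sphere (x−x_i)² + (y−y_i)² + z² = d_i² (stations at z=0).
Subtracting the SEIS_03 sphere from SEIS_04 and SEIS_05: z² cancels, leaving linear equations in x and y:
310.2 x + 304.6 y = -49582.29
319.4 x − 78.4 y = -21494.17
Solving: x ≈ -85.803, y ≈ -75.398 km (keep extra digits for the depth step; rounded: -85.8, -75.4).
Then from the SEIS_03 sphere: z² = 50.15² − (x + 104.4)² − (y + 53.3)² with x = -85.803, y = -75.398, so z ≈ 40.998 ≈ 41.0 km.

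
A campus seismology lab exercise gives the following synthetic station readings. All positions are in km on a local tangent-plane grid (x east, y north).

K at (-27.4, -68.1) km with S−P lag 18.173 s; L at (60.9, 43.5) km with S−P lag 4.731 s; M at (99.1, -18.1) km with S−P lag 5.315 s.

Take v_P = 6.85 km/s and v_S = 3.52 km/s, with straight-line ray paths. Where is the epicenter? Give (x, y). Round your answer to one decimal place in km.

Distance from S−P lag: d = Δt · v_P v_S / (v_P − v_S) = Δt · (6.85·3.52)/(6.85−3.52) ≈ 7.2408·Δt.
So d_K = 131.59, d_L = 34.26, d_M = 38.49 km.
Circle about each station: (x + 27.4)² + (y + 68.1)² = 131.59²; (x − 60.9)² + (y − 43.5)² = 34.26²; (x − 99.1)² + (y + 18.1)² = 38.49².
Subtracting the K equation from the L and M equations removes the quadratic terms:
176.6 x + 223.2 y = 16354.87
253.0 x + 100.0 y = 20594.50
Solving the 2×2 system: x ≈ 76.3, y ≈ 12.9 km.
Check against K (with the unrounded x, y): √((x + 27.4)²+(y + 68.1)²) = 131.59 ≈ 131.59 km. ✓

76.3 km east, 12.9 km north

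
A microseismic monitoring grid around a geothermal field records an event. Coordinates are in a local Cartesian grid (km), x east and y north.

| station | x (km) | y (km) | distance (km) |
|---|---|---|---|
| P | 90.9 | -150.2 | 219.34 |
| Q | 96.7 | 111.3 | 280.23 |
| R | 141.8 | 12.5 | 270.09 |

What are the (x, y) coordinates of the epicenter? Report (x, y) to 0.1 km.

-114.4 km east, -73.0 km north

Circle about each station: (x − 90.9)² + (y + 150.2)² = 219.34²; (x − 96.7)² + (y − 111.3)² = 280.23²; (x − 141.8)² + (y − 12.5)² = 270.09².
Subtracting the P equation from the Q and R equations removes the quadratic terms:
11.6 x + 523.0 y = -39503.09
101.8 x + 325.4 y = -35397.93
Solving the 2×2 system: x ≈ -114.4, y ≈ -73.0 km.
Check against P (with the unrounded x, y): √((x − 90.9)²+(y + 150.2)²) = 219.33 ≈ 219.34 km. ✓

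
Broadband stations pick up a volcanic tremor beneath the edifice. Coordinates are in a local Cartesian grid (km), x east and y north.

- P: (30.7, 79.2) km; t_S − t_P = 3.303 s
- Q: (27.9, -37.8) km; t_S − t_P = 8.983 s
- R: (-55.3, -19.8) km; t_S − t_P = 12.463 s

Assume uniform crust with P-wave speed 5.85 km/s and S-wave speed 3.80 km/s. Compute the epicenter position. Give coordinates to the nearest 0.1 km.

Distance from S−P lag: d = Δt · v_P v_S / (v_P − v_S) = Δt · (5.85·3.80)/(5.85−3.80) ≈ 10.8439·Δt.
So d_P = 35.82, d_Q = 97.41, d_R = 135.15 km.
Circle about each station: (x − 30.7)² + (y − 79.2)² = 35.82²; (x − 27.9)² + (y + 37.8)² = 97.41²; (x + 55.3)² + (y + 19.8)² = 135.15².
Subtracting the P equation from the Q and R equations removes the quadratic terms:
-5.6 x − 234.0 y = -13213.52
-172.0 x − 198.0 y = -20747.45
Solving the 2×2 system: x ≈ 57.2, y ≈ 55.1 km.
Check against P (with the unrounded x, y): √((x − 30.7)²+(y − 79.2)²) = 35.82 ≈ 35.82 km. ✓

x ≈ 57.2 km, y ≈ 55.1 km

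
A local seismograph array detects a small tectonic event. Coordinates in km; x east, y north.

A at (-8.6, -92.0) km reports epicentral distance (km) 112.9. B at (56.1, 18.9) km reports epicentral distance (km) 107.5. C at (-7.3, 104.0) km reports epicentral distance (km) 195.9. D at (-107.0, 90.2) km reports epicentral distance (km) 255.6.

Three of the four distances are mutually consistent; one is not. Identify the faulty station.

Solve using three stations at a time. Using A, C, D (subtract circle equations pairwise → linear system) gives (x, y) ≈ (99.8, -60.1).
Distances from that point to each station vs reported:
  A: calculated 113.0 vs reported 112.9 → residual 0.1 km
  B: calculated 90.3 vs reported 107.5 → residual 17.2 km
  C: calculated 195.9 vs reported 195.9 → residual 0.0 km
  D: calculated 255.6 vs reported 255.6 → residual 0.0 km
A, C, D are mutually consistent (residuals ≈ 0); B is off by 17.2 km.

B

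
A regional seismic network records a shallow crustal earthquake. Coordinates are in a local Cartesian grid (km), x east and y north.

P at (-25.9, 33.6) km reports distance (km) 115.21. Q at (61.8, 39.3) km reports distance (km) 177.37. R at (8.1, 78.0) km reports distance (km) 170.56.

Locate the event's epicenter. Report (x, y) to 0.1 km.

Circle about each station: (x + 25.9)² + (y − 33.6)² = 115.21²; (x − 61.8)² + (y − 39.3)² = 177.37²; (x − 8.1)² + (y − 78.0)² = 170.56².
Subtracting the P equation from the Q and R equations removes the quadratic terms:
175.4 x + 11.4 y = -14622.81
68.0 x + 88.8 y = -11467.53
Solving the 2×2 system: x ≈ -78.9, y ≈ -68.7 km.

(-78.9, -68.7)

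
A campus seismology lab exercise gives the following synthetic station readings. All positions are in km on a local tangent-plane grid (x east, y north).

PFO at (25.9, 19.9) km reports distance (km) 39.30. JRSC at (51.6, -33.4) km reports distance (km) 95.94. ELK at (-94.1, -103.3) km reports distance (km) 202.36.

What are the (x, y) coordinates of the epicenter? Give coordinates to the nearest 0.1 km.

26.5 km east, 59.2 km north

Circle about each station: (x − 25.9)² + (y − 19.9)² = 39.30²; (x − 51.6)² + (y + 33.4)² = 95.94²; (x + 94.1)² + (y + 103.3)² = 202.36².
Subtracting pairs of circle equations eliminates x²+y² and gives linear equations (the radical axes):
51.4 x − 106.6 y = -4948.69
-240.0 x − 246.4 y = -20946.20
Solving the 2×2 system: x ≈ 26.5, y ≈ 59.2 km.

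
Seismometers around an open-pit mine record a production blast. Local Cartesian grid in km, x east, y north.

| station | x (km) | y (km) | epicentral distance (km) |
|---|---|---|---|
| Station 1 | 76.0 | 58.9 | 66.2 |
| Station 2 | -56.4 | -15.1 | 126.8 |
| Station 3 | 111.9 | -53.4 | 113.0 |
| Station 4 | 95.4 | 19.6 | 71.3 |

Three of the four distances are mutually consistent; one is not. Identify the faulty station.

Solve using three stations at a time. Using Station 1, Station 3, Station 4 (subtract circle equations pairwise → linear system) gives (x, y) ≈ (24.1, 17.8).
Distances from that point to each station vs reported:
  Station 1: calculated 66.2 vs reported 66.2 → residual 0.0 km
  Station 2: calculated 86.9 vs reported 126.8 → residual 39.9 km
  Station 3: calculated 113.0 vs reported 113.0 → residual 0.0 km
  Station 4: calculated 71.3 vs reported 71.3 → residual 0.0 km
Station 1, Station 3, Station 4 are mutually consistent (residuals ≈ 0); Station 2 is off by 39.9 km.

Station 2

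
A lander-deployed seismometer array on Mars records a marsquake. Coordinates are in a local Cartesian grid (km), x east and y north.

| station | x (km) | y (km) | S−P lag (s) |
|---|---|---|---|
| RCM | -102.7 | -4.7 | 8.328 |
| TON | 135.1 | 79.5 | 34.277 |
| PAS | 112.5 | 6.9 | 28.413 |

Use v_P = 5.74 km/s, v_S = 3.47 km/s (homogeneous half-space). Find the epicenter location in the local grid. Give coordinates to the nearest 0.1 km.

(-123.0, -74.9)

Distance from S−P lag: d = Δt · v_P v_S / (v_P − v_S) = Δt · (5.74·3.47)/(5.74−3.47) ≈ 8.7744·Δt.
So d_RCM = 73.07, d_TON = 300.76, d_PAS = 249.31 km.
Circle about each station: (x + 102.7)² + (y + 4.7)² = 73.07²; (x − 135.1)² + (y − 79.5)² = 300.76²; (x − 112.5)² + (y − 6.9)² = 249.31².
Subtracting pairs of circle equations eliminates x²+y² and gives linear equations (the radical axes):
475.6 x + 168.4 y = -71114.47
430.4 x + 23.2 y = -54681.77
Solving the 2×2 system: x ≈ -123.0, y ≈ -74.9 km.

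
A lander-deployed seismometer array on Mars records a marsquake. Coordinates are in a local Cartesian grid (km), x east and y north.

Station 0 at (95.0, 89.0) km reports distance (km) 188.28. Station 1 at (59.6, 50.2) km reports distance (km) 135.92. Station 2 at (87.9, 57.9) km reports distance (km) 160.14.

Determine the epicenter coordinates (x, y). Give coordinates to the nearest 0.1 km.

Circle about each station: (x − 95.0)² + (y − 89.0)² = 188.28²; (x − 59.6)² + (y − 50.2)² = 135.92²; (x − 87.9)² + (y − 57.9)² = 160.14².
Subtracting the Station 0 equation from the Station 1 and Station 2 equations removes the quadratic terms:
-70.8 x − 77.6 y = 6101.31
-14.2 x − 62.2 y = 3937.36
Solving the 2×2 system: x ≈ -22.4, y ≈ -58.2 km.

x ≈ -22.4 km, y ≈ -58.2 km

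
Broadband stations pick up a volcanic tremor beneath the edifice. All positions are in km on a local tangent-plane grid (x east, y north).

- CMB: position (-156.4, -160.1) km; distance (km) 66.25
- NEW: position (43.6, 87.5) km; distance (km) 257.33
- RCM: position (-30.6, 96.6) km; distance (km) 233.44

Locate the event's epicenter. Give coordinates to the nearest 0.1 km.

x ≈ -99.3 km, y ≈ -126.5 km

Circle about each station: (x + 156.4)² + (y + 160.1)² = 66.25²; (x − 43.6)² + (y − 87.5)² = 257.33²; (x + 30.6)² + (y − 96.6)² = 233.44².
Subtracting pairs of circle equations eliminates x²+y² and gives linear equations (the radical axes):
400.0 x + 495.2 y = -102365.43
251.6 x + 513.4 y = -89930.22
Solving the 2×2 system: x ≈ -99.3, y ≈ -126.5 km.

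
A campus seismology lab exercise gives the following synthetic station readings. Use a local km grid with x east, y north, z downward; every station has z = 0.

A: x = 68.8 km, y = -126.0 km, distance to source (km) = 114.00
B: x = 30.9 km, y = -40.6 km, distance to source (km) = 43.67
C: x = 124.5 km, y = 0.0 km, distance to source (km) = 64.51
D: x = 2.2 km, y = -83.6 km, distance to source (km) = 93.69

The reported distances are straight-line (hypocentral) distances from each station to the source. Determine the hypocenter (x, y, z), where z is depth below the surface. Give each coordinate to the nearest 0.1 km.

Each station gives a sphere (x−x_i)² + (y−y_i)² + z² = d_i² (stations at z=0).
Subtracting the A sphere from B and C: z² cancels, leaving linear equations in x and y:
-75.8 x + 170.8 y = -6917.34
111.4 x + 252.0 y = 3725.27
Solving: x ≈ 62.406, y ≈ -12.804 km (keep extra digits for the depth step; rounded: 62.4, -12.8).
Then from the A sphere: z² = 114.00² − (x − 68.8)² − (y + 126.0)² with x = 62.406, y = -12.804, so z ≈ 11.907 ≈ 11.9 km.
Check against D (with the unrounded solution): distance 93.69 ≈ 93.69 km. ✓

(62.4, -12.8, 11.9)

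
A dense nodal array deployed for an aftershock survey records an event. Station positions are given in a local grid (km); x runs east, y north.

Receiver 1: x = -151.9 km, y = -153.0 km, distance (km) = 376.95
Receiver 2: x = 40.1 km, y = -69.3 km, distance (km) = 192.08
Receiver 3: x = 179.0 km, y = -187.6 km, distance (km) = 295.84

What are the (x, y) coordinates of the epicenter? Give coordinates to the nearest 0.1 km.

124.6 km east, 103.2 km north

Circle about each station: (x + 151.9)² + (y + 153.0)² = 376.95²; (x − 40.1)² + (y + 69.3)² = 192.08²; (x − 179.0)² + (y + 187.6)² = 295.84².
Subtracting pairs of circle equations eliminates x²+y² and gives linear equations (the radical axes):
384.0 x + 167.4 y = 65124.47
661.8 x − 69.2 y = 75322.15
Solving the 2×2 system: x ≈ 124.6, y ≈ 103.2 km.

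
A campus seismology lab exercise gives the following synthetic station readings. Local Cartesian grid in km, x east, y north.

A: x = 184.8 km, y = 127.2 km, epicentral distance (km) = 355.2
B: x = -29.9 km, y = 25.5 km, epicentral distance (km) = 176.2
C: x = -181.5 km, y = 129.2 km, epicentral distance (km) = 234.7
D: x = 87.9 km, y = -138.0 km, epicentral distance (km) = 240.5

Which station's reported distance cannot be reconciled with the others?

A

Solve using three stations at a time. Using B, C, D (subtract circle equations pairwise → linear system) gives (x, y) ≈ (-150.0, -103.2).
Distances from that point to each station vs reported:
  A: calculated 406.4 vs reported 355.2 → residual 51.2 km
  B: calculated 176.0 vs reported 176.2 → residual 0.2 km
  C: calculated 234.6 vs reported 234.7 → residual 0.1 km
  D: calculated 240.4 vs reported 240.5 → residual 0.1 km
B, C, D are mutually consistent (residuals ≈ 0); A is off by 51.2 km.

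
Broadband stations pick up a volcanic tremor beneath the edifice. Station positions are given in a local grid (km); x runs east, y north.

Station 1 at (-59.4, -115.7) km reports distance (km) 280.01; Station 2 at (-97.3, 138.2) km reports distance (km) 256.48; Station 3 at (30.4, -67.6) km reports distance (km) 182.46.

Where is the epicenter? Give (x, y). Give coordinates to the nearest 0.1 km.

Circle about each station: (x + 59.4)² + (y + 115.7)² = 280.01²; (x + 97.3)² + (y − 138.2)² = 256.48²; (x − 30.4)² + (y + 67.6)² = 182.46².
Subtracting the Station 1 equation from the Station 2 and Station 3 equations removes the quadratic terms:
-75.8 x + 507.8 y = 24275.29
179.6 x + 96.2 y = 33693.02
Solving the 2×2 system: x ≈ 150.0, y ≈ 70.2 km.

(150.0, 70.2)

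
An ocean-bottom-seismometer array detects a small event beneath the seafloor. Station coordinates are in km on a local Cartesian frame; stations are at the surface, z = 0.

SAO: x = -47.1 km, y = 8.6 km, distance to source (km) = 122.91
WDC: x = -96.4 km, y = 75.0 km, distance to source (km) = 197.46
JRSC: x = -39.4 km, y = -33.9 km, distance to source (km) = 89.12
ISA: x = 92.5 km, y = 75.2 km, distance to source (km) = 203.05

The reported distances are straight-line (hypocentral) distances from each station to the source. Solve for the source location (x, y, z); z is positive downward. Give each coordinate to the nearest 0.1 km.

x ≈ -7.7 km, y ≈ -90.5 km, depth ≈ 61.1 km

Each station gives a sphere (x−x_i)² + (y−y_i)² + z² = d_i² (stations at z=0).
Subtracting the SAO sphere from WDC and JRSC: z² cancels, leaving linear equations in x and y:
-98.6 x + 132.8 y = -11257.99
15.4 x − 85.0 y = 7573.69
Solving: x ≈ -7.711, y ≈ -90.499 km (keep extra digits for the depth step; rounded: -7.7, -90.5).
Then from the SAO sphere: z² = 122.91² − (x + 47.1)² − (y − 8.6)² with x = -7.711, y = -90.499, so z ≈ 61.113 ≈ 61.1 km.
Check against ISA (with the unrounded solution): distance 203.06 ≈ 203.05 km. ✓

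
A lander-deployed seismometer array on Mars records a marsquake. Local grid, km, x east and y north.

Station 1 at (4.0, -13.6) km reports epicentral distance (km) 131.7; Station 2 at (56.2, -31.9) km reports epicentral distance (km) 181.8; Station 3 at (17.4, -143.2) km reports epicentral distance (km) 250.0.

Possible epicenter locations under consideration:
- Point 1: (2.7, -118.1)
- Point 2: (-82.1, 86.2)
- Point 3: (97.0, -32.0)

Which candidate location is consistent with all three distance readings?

For each candidate, compare |candidate − station| to the reported distance:
Point 1: residuals Station 1 27.2, Station 2 80.3, Station 3 220.9 → max 220.9 km
Point 2: residuals Station 1 0.1, Station 2 0.1, Station 3 0.0 → max 0.1 km
Point 3: residuals Station 1 36.9, Station 2 141.0, Station 3 113.2 → max 141.0 km
Only Point 2 has all residuals ≈ 0.

Point 2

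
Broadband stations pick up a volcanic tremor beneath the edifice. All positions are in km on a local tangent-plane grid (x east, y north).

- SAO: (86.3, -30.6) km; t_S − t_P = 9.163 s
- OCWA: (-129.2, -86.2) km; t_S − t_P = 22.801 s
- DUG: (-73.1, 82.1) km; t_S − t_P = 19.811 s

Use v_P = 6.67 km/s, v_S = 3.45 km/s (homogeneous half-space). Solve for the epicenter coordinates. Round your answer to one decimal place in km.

Distance from S−P lag: d = Δt · v_P v_S / (v_P − v_S) = Δt · (6.67·3.45)/(6.67−3.45) ≈ 7.1464·Δt.
So d_SAO = 65.48, d_OCWA = 162.95, d_DUG = 141.58 km.
Circle about each station: (x − 86.3)² + (y + 30.6)² = 65.48²; (x + 129.2)² + (y + 86.2)² = 162.95²; (x + 73.1)² + (y − 82.1)² = 141.58².
Subtracting the SAO equation from the OCWA and DUG equations removes the quadratic terms:
-431.0 x − 111.2 y = -6526.04
-318.8 x + 225.4 y = -12057.30
Solving the 2×2 system: x ≈ 21.2, y ≈ -23.5 km.
Check against SAO (with the unrounded x, y): √((x − 86.3)²+(y + 30.6)²) = 65.48 ≈ 65.48 km. ✓

(21.2, -23.5)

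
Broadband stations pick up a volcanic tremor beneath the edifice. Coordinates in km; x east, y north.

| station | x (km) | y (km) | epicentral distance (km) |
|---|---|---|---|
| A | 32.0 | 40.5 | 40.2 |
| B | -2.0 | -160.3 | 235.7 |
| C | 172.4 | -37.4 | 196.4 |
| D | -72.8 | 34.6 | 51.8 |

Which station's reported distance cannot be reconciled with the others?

D

Solve using three stations at a time. Using A, B, C (subtract circle equations pairwise → linear system) gives (x, y) ≈ (11.4, 75.0).
Distances from that point to each station vs reported:
  A: calculated 40.2 vs reported 40.2 → residual 0.0 km
  B: calculated 235.7 vs reported 235.7 → residual 0.0 km
  C: calculated 196.4 vs reported 196.4 → residual 0.0 km
  D: calculated 93.4 vs reported 51.8 → residual 41.6 km
A, B, C are mutually consistent (residuals ≈ 0); D is off by 41.6 km.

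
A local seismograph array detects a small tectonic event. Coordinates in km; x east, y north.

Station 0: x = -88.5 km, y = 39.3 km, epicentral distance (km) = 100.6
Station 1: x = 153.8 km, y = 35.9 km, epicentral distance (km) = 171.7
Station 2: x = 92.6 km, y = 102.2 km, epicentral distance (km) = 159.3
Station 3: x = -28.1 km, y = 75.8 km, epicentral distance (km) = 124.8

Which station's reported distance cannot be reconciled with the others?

Solve using three stations at a time. Using Station 0, Station 1, Station 2 (subtract circle equations pairwise → linear system) gives (x, y) ≈ (-8.1, -21.2).
Distances from that point to each station vs reported:
  Station 0: calculated 100.6 vs reported 100.6 → residual 0.0 km
  Station 1: calculated 171.7 vs reported 171.7 → residual 0.0 km
  Station 2: calculated 159.3 vs reported 159.3 → residual 0.0 km
  Station 3: calculated 99.1 vs reported 124.8 → residual 25.7 km
Station 0, Station 1, Station 2 are mutually consistent (residuals ≈ 0); Station 3 is off by 25.7 km.

Station 3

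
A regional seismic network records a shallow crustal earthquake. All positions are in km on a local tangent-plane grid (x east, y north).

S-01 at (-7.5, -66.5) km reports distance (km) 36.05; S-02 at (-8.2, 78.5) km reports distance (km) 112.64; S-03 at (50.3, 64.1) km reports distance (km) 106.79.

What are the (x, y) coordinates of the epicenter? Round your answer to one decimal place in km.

Circle about each station: (x + 7.5)² + (y + 66.5)² = 36.05²; (x + 8.2)² + (y − 78.5)² = 112.64²; (x − 50.3)² + (y − 64.1)² = 106.79².
Subtracting pairs of circle equations eliminates x²+y² and gives linear equations (the radical axes):
-1.4 x + 290.0 y = -9637.18
115.6 x + 261.2 y = -7944.10
Solving the 2×2 system: x ≈ 6.3, y ≈ -33.2 km.
Check against S-01 (with the unrounded x, y): √((x + 7.5)²+(y + 66.5)²) = 36.04 ≈ 36.05 km. ✓

x ≈ 6.3 km, y ≈ -33.2 km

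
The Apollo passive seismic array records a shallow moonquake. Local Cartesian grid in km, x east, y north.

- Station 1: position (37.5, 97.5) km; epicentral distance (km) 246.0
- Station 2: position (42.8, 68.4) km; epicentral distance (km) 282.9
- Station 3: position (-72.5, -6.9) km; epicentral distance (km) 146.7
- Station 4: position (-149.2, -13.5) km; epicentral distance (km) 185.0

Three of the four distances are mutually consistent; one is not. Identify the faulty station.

Station 2

Solve using three stations at a time. Using Station 1, Station 3, Station 4 (subtract circle equations pairwise → linear system) gives (x, y) ≈ (-16.7, -142.3).
Distances from that point to each station vs reported:
  Station 1: calculated 245.9 vs reported 246.0 → residual 0.1 km
  Station 2: calculated 219.0 vs reported 282.9 → residual 63.9 km
  Station 3: calculated 146.5 vs reported 146.7 → residual 0.2 km
  Station 4: calculated 184.8 vs reported 185.0 → residual 0.2 km
Station 1, Station 3, Station 4 are mutually consistent (residuals ≈ 0); Station 2 is off by 63.9 km.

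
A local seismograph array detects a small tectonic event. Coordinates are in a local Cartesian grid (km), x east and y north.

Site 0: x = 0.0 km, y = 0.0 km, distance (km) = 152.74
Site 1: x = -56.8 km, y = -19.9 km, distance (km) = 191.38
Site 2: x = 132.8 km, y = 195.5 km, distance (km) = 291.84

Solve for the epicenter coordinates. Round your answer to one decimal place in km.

118.8 km east, -96.0 km north

Circle about each station: x² + y² = 152.74²; (x + 56.8)² + (y + 19.9)² = 191.38²; (x − 132.8)² + (y − 195.5)² = 291.84².
Subtracting the Site 0 equation from the Site 1 and Site 2 equations removes the quadratic terms:
-113.6 x − 39.8 y = -9674.55
265.6 x + 391.0 y = -5984.99
Solving the 2×2 system: x ≈ 118.8, y ≈ -96.0 km.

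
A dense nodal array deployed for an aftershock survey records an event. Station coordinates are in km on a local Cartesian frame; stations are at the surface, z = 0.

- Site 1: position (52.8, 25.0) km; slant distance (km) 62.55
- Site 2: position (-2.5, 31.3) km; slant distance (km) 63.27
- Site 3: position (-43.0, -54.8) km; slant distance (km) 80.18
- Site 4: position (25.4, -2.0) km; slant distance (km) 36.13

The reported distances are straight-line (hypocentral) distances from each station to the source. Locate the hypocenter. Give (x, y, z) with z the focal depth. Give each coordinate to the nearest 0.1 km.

Each station gives a sphere (x−x_i)² + (y−y_i)² + z² = d_i² (stations at z=0).
Subtracting the Site 1 sphere from Site 2 and Site 3: z² cancels, leaving linear equations in x and y:
-110.6 x + 12.6 y = -2517.49
-191.6 x − 159.6 y = -1077.13
Solving: x ≈ 20.700, y ≈ -18.101 km (keep extra digits for the depth step; rounded: 20.7, -18.1).
Then from the Site 1 sphere: z² = 62.55² − (x − 52.8)² − (y − 25.0)² with x = 20.700, y = -18.101, so z ≈ 32.006 ≈ 32.0 km.
Check against Site 4 (with the unrounded solution): distance 36.13 ≈ 36.13 km. ✓

x ≈ 20.7 km, y ≈ -18.1 km, depth ≈ 32.0 km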